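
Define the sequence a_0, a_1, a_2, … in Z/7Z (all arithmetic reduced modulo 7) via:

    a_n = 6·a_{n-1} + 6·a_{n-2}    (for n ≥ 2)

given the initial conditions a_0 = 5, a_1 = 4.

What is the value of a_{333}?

a_2 = 6·4 + 6·5 = 5
a_3 = 6·5 + 6·4 = 5
a_4 = 6·5 + 6·5 = 4
(a_3, a_4) = (5, 4) = (a_0, a_1), so the sequence has period 3.
333 ≡ 0 (mod 3), hence a_333 = a_0 = 5.

5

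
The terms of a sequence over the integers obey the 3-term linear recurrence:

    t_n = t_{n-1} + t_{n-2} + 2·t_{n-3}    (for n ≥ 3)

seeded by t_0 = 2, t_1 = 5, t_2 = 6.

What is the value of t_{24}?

31157687

t_3 = 1·6 + 1·5 + 2·2 = 15
t_4 = 1·15 + 1·6 + 2·5 = 31
t_5 = 1·31 + 1·15 + 2·6 = 58
t_6 = 1·58 + 1·31 + 2·15 = 119
t_7 = 1·119 + 1·58 + 2·31 = 239
t_8 = 1·239 + 1·119 + 2·58 = 474
t_9 = 1·474 + 1·239 + 2·119 = 951
t_10 = 1·951 + 1·474 + 2·239 = 1903
t_11 = 1·1903 + 1·951 + 2·474 = 3802
t_12 = 1·3802 + 1·1903 + 2·951 = 7607
t_13 = 1·7607 + 1·3802 + 2·1903 = 15215
t_14 = 1·15215 + 1·7607 + 2·3802 = 30426
t_15 = 1·30426 + 1·15215 + 2·7607 = 60855
t_16 = 1·60855 + 1·30426 + 2·15215 = 121711
t_17 = 1·121711 + 1·60855 + 2·30426 = 243418
t_18 = 1·243418 + 1·121711 + 2·60855 = 486839
t_19 = 1·486839 + 1·243418 + 2·121711 = 973679
t_20 = 1·973679 + 1·486839 + 2·243418 = 1947354
t_21 = 1·1947354 + 1·973679 + 2·486839 = 3894711
t_22 = 1·3894711 + 1·1947354 + 2·973679 = 7789423
t_23 = 1·7789423 + 1·3894711 + 2·1947354 = 15578842
t_24 = 1·15578842 + 1·7789423 + 2·3894711 = 31157687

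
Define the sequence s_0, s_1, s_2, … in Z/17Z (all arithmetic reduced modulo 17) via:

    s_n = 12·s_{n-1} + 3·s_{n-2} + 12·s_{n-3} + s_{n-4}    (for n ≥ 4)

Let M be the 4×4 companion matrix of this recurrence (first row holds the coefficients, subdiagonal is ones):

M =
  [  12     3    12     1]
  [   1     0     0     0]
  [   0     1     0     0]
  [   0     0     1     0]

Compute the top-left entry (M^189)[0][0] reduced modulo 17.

(M^189)[0][0] is the top entry after applying M 189 times to the unit state (1, 0, 0, 0). Equivalently it is h_{192} for the auxiliary sequence (h_n) obeying the same recurrence with h_3 = 1 and h_i = 0 for 0 ≤ i < 3:
h_4 = 12·1 + 3·0 + 12·0 + 1·0 = 12
h_5 = 12·12 + 3·1 + 12·0 + 1·0 = 11
h_6 = 12·11 + 3·12 + 12·1 + 1·0 = 10
h_7 = 12·10 + 3·11 + 12·12 + 1·1 = 9
h_8 = 12·9 + 3·10 + 12·11 + 1·12 = 10
h_9 = 12·10 + 3·9 + 12·10 + 1·11 = 6
Continuing the recurrence:
  h_10 = 16;  h_11 = 16;  h_12 = 16;  h_13 = 13;  h_14 = 4;  h_15 = 6
  h_16 = 1;  h_17 = 6;  h_18 = 15;  h_19 = 12;  h_20 = 7;  h_21 = 0
  h_22 = 10;  h_23 = 12;  h_24 = 11;  h_25 = 16;  h_26 = 5;  h_27 = 14
  h_28 = 12;  h_29 = 7;  h_30 = 4;  h_31 = 6;  h_32 = 10;  h_33 = 6
  h_34 = 8;  h_35 = 2;  h_36 = 11;  h_37 = 2;  h_38 = 4;  h_39 = 1
  h_40 = 8;  h_41 = 13;  h_42 = 9;  h_43 = 6;  h_44 = 8;  h_45 = 14
  h_46 = 1;  h_47 = 3;  h_48 = 11;  h_49 = 14;  h_50 = 0;  h_51 = 7
  h_52 = 8;  h_53 = 12;  h_54 = 14;  h_55 = 1;  h_56 = 2;  h_57 = 3
  h_58 = 0;  h_59 = 0;  h_60 = 4;  h_61 = 0;  h_62 = 12;  h_63 = 5
  h_64 = 15;  h_65 = 16;  h_66 = 3;  h_67 = 14;  h_68 = 10;  h_69 = 10
  h_70 = 15;  h_71 = 4;  h_72 = 2;  h_73 = 5;  h_74 = 10;  h_75 = 10
  h_76 = 8;  h_77 = 13;  h_78 = 4;  h_79 = 6;  h_80 = 10;  h_81 = 12
  h_82 = 12;  h_83 = 0;  h_84 = 3;  h_85 = 5;  h_86 = 13;  h_87 = 3
  h_88 = 2;  h_89 = 7;  h_90 = 3;  h_91 = 16;  h_92 = 15;  h_93 = 16
  h_94 = 7;  h_95 = 5;  h_96 = 16;  h_97 = 1;  h_98 = 8;  h_99 = 7
  h_100 = 0;  h_101 = 16;  h_102 = 12;  h_103 = 12;  h_104 = 15;  h_105 = 2
  h_106 = 4;  h_107 = 8;  h_108 = 11;  h_109 = 2;  h_110 = 4;  h_111 = 7
  h_112 = 12;  h_113 = 11;  h_114 = 1;  h_115 = 9;  h_116 = 0;  h_117 = 16
  h_118 = 12;  h_119 = 14;  h_120 = 5;  h_121 = 7;  h_122 = 7;  h_123 = 9
  h_124 = 14;  h_125 = 14;  h_126 = 2;  h_127 = 5;  h_128 = 10;  h_129 = 3
  h_130 = 9;  h_131 = 4;  h_132 = 2;  h_133 = 11;  h_134 = 8;  h_135 = 4
  h_136 = 2;  h_137 = 7;  h_138 = 10;  h_139 = 16;  h_140 = 2;  h_141 = 12
  h_142 = 12;  h_143 = 16;  h_144 = 0;  h_145 = 0;  h_146 = 0;  h_147 = 16
  h_148 = 5;  h_149 = 6;  h_150 = 7;  h_151 = 8;  h_152 = 7;  h_153 = 11
  h_154 = 1;  h_155 = 1;  h_156 = 1;  h_157 = 4;  h_158 = 13;  h_159 = 11
  h_160 = 16;  h_161 = 11;  h_162 = 2;  h_163 = 5;  h_164 = 10;  h_165 = 0
  h_166 = 7;  h_167 = 5;  h_168 = 6;  h_169 = 1;  h_170 = 12;  h_171 = 3
  h_172 = 5;  h_173 = 10;  h_174 = 13;  h_175 = 11;  h_176 = 7;  h_177 = 11
  h_178 = 9;  h_179 = 15;  h_180 = 6;  h_181 = 15;  h_182 = 13;  h_183 = 16
  h_184 = 9;  h_185 = 4;  h_186 = 8;  h_187 = 11;  h_188 = 9;  h_189 = 3
  h_190 = 16
h_191 = 12·16 + 3·3 + 12·9 + 1·11 = 14
h_192 = 12·14 + 3·16 + 12·3 + 1·9 = 6

6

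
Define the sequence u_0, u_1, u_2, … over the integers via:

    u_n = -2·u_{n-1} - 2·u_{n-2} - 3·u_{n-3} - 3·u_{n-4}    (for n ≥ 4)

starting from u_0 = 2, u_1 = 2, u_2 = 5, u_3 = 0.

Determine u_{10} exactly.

-13

u_4 = -2·0 + -2·5 + -3·2 + -3·2 = -22
u_5 = -2·-22 + -2·0 + -3·5 + -3·2 = 23
u_6 = -2·23 + -2·-22 + -3·0 + -3·5 = -17
u_7 = -2·-17 + -2·23 + -3·-22 + -3·0 = 54
u_8 = -2·54 + -2·-17 + -3·23 + -3·-22 = -77
u_9 = -2·-77 + -2·54 + -3·-17 + -3·23 = 28
u_10 = -2·28 + -2·-77 + -3·54 + -3·-17 = -13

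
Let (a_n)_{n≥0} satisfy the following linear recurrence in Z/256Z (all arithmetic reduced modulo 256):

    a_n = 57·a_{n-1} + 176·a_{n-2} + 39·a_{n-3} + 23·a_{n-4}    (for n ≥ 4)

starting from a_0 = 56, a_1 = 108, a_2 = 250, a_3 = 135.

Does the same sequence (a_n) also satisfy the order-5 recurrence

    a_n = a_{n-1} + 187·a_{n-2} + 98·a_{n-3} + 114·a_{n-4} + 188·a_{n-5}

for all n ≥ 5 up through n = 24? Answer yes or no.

no

Terms a_0..a_24: 56, 108, 250, 135, 107, 109, 220, 90, 130, 33, 51, 239, 252, 40, 38, 211, 215, 81, 104, 142, 198, 213, 135, 107, 224
n=5: candidate gives 244, actual a_5 = 109 ✗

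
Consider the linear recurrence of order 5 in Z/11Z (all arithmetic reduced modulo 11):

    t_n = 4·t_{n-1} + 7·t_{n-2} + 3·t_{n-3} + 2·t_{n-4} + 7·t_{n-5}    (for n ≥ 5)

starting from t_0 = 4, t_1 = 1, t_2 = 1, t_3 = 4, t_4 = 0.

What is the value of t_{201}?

8

t_5 = 4·0 + 7·4 + 3·1 + 2·1 + 7·4 = 6
t_6 = 4·6 + 7·0 + 3·4 + 2·1 + 7·1 = 1
t_7 = 4·1 + 7·6 + 3·0 + 2·4 + 7·1 = 6
t_8 = 4·6 + 7·1 + 3·6 + 2·0 + 7·4 = 0
t_9 = 4·0 + 7·6 + 3·1 + 2·6 + 7·0 = 2
t_10 = 4·2 + 7·0 + 3·6 + 2·1 + 7·6 = 4
Continuing the recurrence:
  t_11 = 5;  t_12 = 8;  t_13 = 6;  t_14 = 7;  t_15 = 0;  t_16 = 8
  t_17 = 0;  t_18 = 2;  t_19 = 4;  t_20 = 2;  t_21 = 10;  t_22 = 4
  t_23 = 4;  t_24 = 7;  t_25 = 3;  t_26 = 8;  t_27 = 0;  t_28 = 8
  t_29 = 1;  t_30 = 9;  t_31 = 2;  t_32 = 2;  t_33 = 8;  t_34 = 0
  t_35 = 8;  t_36 = 8;  t_37 = 8;  t_38 = 3;  t_39 = 9;  t_40 = 10
  t_41 = 8;  t_42 = 4;  t_43 = 9;  t_44 = 6;  t_45 = 9;  t_46 = 4
  t_47 = 0;  t_48 = 9;  t_49 = 9;  t_50 = 5;  t_51 = 6;  t_52 = 5
  t_53 = 4;  t_54 = 10;  t_55 = 9;  t_56 = 5;  t_57 = 2;  t_58 = 8
  t_59 = 6;  t_60 = 5;  t_61 = 4;  t_62 = 0;  t_63 = 1;  t_64 = 2
  t_65 = 3;  t_66 = 2;  t_67 = 4;  t_68 = 6;  t_69 = 1;  t_70 = 6
  t_71 = 5;  t_72 = 6;  t_73 = 0;  t_74 = 10;  t_75 = 0;  t_76 = 7
  t_77 = 1;  t_78 = 7;  t_79 = 5;  t_80 = 9;  t_81 = 0;  t_82 = 0
  t_83 = 9;  t_84 = 1;  t_85 = 9;  t_86 = 4;  t_87 = 1;  t_88 = 3
  t_89 = 1;  t_90 = 0;  t_91 = 2;  t_92 = 2;  t_93 = 1;  t_94 = 9
  t_95 = 9;  t_96 = 10;  t_97 = 3;  t_98 = 2;  t_99 = 8;  t_100 = 6
  t_101 = 8;  t_102 = 2;  t_103 = 2;  t_104 = 4;  t_105 = 6;  t_106 = 8
  t_107 = 5;  t_108 = 6;  t_109 = 2;  t_110 = 2;  t_111 = 7;  t_112 = 7
  t_113 = 8;  t_114 = 10;  t_115 = 2;  t_116 = 0;  t_117 = 10;  t_118 = 1
  t_119 = 5;  t_120 = 5;  t_121 = 1;  t_122 = 5;  t_123 = 4;  t_124 = 0
  t_125 = 3;  t_126 = 8;  t_127 = 8;  t_128 = 4;  t_129 = 3;  t_130 = 2
  t_131 = 3;  t_132 = 0;  t_133 = 6;  t_134 = 3;  t_135 = 8;  t_136 = 4
  t_137 = 5;  t_138 = 10;  t_139 = 3;  t_140 = 7;  t_141 = 7;  t_142 = 9
  t_143 = 6;  t_144 = 0;  t_145 = 0;  t_146 = 8;  t_147 = 8;  t_148 = 9
  t_149 = 6;  t_150 = 6;  t_151 = 0;  t_152 = 2;  t_153 = 2;  t_154 = 10
  t_155 = 3;  t_156 = 4;  t_157 = 8;  t_158 = 4;  t_159 = 6;  t_160 = 6
  t_161 = 1;  t_162 = 7;  t_163 = 5;  t_164 = 5;  t_165 = 10;  t_166 = 1
  t_167 = 5;  t_168 = 3;  t_169 = 6;  t_170 = 0;  t_171 = 2;  t_172 = 1
  t_173 = 7;  t_174 = 6;  t_175 = 3;  t_176 = 3;  t_177 = 6;  t_178 = 5
  t_179 = 9;  t_180 = 6;  t_181 = 3;  t_182 = 1;  t_183 = 8;  t_184 = 2
  t_185 = 5;  t_186 = 4;  t_187 = 3;  t_188 = 5;  t_189 = 0;  t_190 = 10
  t_191 = 1;  t_192 = 6;  t_193 = 8;  t_194 = 9;  t_195 = 6;  t_196 = 9
  t_197 = 9;  t_198 = 4;  t_199 = 5
t_200 = 4·5 + 7·4 + 3·9 + 2·9 + 7·6 = 3
t_201 = 4·3 + 7·5 + 3·4 + 2·9 + 7·9 = 8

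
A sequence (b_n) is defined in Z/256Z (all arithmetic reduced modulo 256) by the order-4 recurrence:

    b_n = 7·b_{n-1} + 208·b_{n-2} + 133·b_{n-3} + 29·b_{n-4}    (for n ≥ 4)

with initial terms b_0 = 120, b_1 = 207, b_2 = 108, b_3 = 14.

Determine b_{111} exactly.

190

b_4 = 7·14 + 208·108 + 133·207 + 29·120 = 69
b_5 = 7·69 + 208·14 + 133·108 + 29·207 = 210
b_6 = 7·210 + 208·69 + 133·14 + 29·108 = 80
b_7 = 7·80 + 208·210 + 133·69 + 29·14 = 63
b_8 = 7·63 + 208·80 + 133·210 + 29·69 = 164
b_9 = 7·164 + 208·63 + 133·80 + 29·210 = 6
Continuing the recurrence:
  b_10 = 53;  b_11 = 170;  b_12 = 104;  b_13 = 47;  b_14 = 28;  b_15 = 62
  b_16 = 165;  b_17 = 194;  b_18 = 192;  b_19 = 159;  b_20 = 212;  b_21 = 182
  b_22 = 149;  b_23 = 26;  b_24 = 88;  b_25 = 143;  b_26 = 204;  b_27 = 110
  b_28 = 5;  b_29 = 178;  b_30 = 48;  b_31 = 255;  b_32 = 4;  b_33 = 102
  b_34 = 245;  b_35 = 138;  b_36 = 72;  b_37 = 239;  b_38 = 124;  b_39 = 158
  b_40 = 101;  b_41 = 162;  b_42 = 160;  b_43 = 95;  b_44 = 52;  b_45 = 22
  b_46 = 85;  b_47 = 250;  b_48 = 56;  b_49 = 79;  b_50 = 44;  b_51 = 206
  b_52 = 197;  b_53 = 146;  b_54 = 16;  b_55 = 191;  b_56 = 100;  b_57 = 198
  b_58 = 181;  b_59 = 106;  b_60 = 40;  b_61 = 175;  b_62 = 220;  b_63 = 254
  b_64 = 37;  b_65 = 130;  b_66 = 128;  b_67 = 31;  b_68 = 148;  b_69 = 118
  b_70 = 21;  b_71 = 218;  b_72 = 24;  b_73 = 15;  b_74 = 140;  b_75 = 46
  b_76 = 133;  b_77 = 114;  b_78 = 240;  b_79 = 127;  b_80 = 196;  b_81 = 38
  b_82 = 117;  b_83 = 74;  b_84 = 8;  b_85 = 111;  b_86 = 60;  b_87 = 94
  b_88 = 229;  b_89 = 98;  b_90 = 96;  b_91 = 223;  b_92 = 244;  b_93 = 214
  b_94 = 213;  b_95 = 186;  b_96 = 248;  b_97 = 207;  b_98 = 236;  b_99 = 142
  b_100 = 69;  b_101 = 82;  b_102 = 208;  b_103 = 63;  b_104 = 36;  b_105 = 134
  b_106 = 53;  b_107 = 42;  b_108 = 232;  b_109 = 47
b_110 = 7·47 + 208·232 + 133·42 + 29·53 = 156
b_111 = 7·156 + 208·47 + 133·232 + 29·42 = 190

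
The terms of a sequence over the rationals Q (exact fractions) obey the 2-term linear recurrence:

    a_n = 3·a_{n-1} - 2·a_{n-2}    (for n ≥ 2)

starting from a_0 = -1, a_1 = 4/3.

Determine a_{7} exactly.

a_2 = 3·4/3 + -2·-1 = 6
a_3 = 3·6 + -2·4/3 = 46/3
a_4 = 3·46/3 + -2·6 = 34
a_5 = 3·34 + -2·46/3 = 214/3
a_6 = 3·214/3 + -2·34 = 146
a_7 = 3·146 + -2·214/3 = 886/3

886/3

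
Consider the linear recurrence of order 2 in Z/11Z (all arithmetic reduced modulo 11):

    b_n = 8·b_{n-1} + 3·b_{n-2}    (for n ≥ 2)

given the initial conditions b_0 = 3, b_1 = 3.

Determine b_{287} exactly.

b_2 = 8·3 + 3·3 = 0
b_3 = 8·0 + 3·3 = 9
b_4 = 8·9 + 3·0 = 6
b_5 = 8·6 + 3·9 = 9
b_6 = 8·9 + 3·6 = 2
b_7 = 8·2 + 3·9 = 10
b_8 = 8·10 + 3·2 = 9
b_9 = 8·9 + 3·10 = 3
b_10 = 8·3 + 3·9 = 7
b_11 = 8·7 + 3·3 = 10
b_12 = 8·10 + 3·7 = 2
b_13 = 8·2 + 3·10 = 2
b_14 = 8·2 + 3·2 = 0
b_15 = 8·0 + 3·2 = 6
b_16 = 8·6 + 3·0 = 4
b_17 = 8·4 + 3·6 = 6
b_18 = 8·6 + 3·4 = 5
b_19 = 8·5 + 3·6 = 3
b_20 = 8·3 + 3·5 = 6
b_21 = 8·6 + 3·3 = 2
b_22 = 8·2 + 3·6 = 1
b_23 = 8·1 + 3·2 = 3
b_24 = 8·3 + 3·1 = 5
b_25 = 8·5 + 3·3 = 5
b_26 = 8·5 + 3·5 = 0
b_27 = 8·0 + 3·5 = 4
b_28 = 8·4 + 3·0 = 10
b_29 = 8·10 + 3·4 = 4
b_30 = 8·4 + 3·10 = 7
b_31 = 8·7 + 3·4 = 2
b_32 = 8·2 + 3·7 = 4
b_33 = 8·4 + 3·2 = 5
b_34 = 8·5 + 3·4 = 8
b_35 = 8·8 + 3·5 = 2
b_36 = 8·2 + 3·8 = 7
b_37 = 8·7 + 3·2 = 7
b_38 = 8·7 + 3·7 = 0
b_39 = 8·0 + 3·7 = 10
b_40 = 8·10 + 3·0 = 3
b_41 = 8·3 + 3·10 = 10
b_42 = 8·10 + 3·3 = 1
b_43 = 8·1 + 3·10 = 5
b_44 = 8·5 + 3·1 = 10
b_45 = 8·10 + 3·5 = 7
b_46 = 8·7 + 3·10 = 9
b_47 = 8·9 + 3·7 = 5
b_48 = 8·5 + 3·9 = 1
b_49 = 8·1 + 3·5 = 1
b_50 = 8·1 + 3·1 = 0
b_51 = 8·0 + 3·1 = 3
b_52 = 8·3 + 3·0 = 2
b_53 = 8·2 + 3·3 = 3
b_54 = 8·3 + 3·2 = 8
b_55 = 8·8 + 3·3 = 7
b_56 = 8·7 + 3·8 = 3
b_57 = 8·3 + 3·7 = 1
b_58 = 8·1 + 3·3 = 6
b_59 = 8·6 + 3·1 = 7
b_60 = 8·7 + 3·6 = 8
b_61 = 8·8 + 3·7 = 8
b_62 = 8·8 + 3·8 = 0
b_63 = 8·0 + 3·8 = 2
b_64 = 8·2 + 3·0 = 5
b_65 = 8·5 + 3·2 = 2
b_66 = 8·2 + 3·5 = 9
b_67 = 8·9 + 3·2 = 1
b_68 = 8·1 + 3·9 = 2
b_69 = 8·2 + 3·1 = 8
b_70 = 8·8 + 3·2 = 4
b_71 = 8·4 + 3·8 = 1
b_72 = 8·1 + 3·4 = 9
b_73 = 8·9 + 3·1 = 9
b_74 = 8·9 + 3·9 = 0
b_75 = 8·0 + 3·9 = 5
b_76 = 8·5 + 3·0 = 7
b_77 = 8·7 + 3·5 = 5
b_78 = 8·5 + 3·7 = 6
b_79 = 8·6 + 3·5 = 8
b_80 = 8·8 + 3·6 = 5
b_81 = 8·5 + 3·8 = 9
b_82 = 8·9 + 3·5 = 10
b_83 = 8·10 + 3·9 = 8
b_84 = 8·8 + 3·10 = 6
b_85 = 8·6 + 3·8 = 6
b_86 = 8·6 + 3·6 = 0
b_87 = 8·0 + 3·6 = 7
b_88 = 8·7 + 3·0 = 1
b_89 = 8·1 + 3·7 = 7
b_90 = 8·7 + 3·1 = 4
b_91 = 8·4 + 3·7 = 9
b_92 = 8·9 + 3·4 = 7
b_93 = 8·7 + 3·9 = 6
b_94 = 8·6 + 3·7 = 3
b_95 = 8·3 + 3·6 = 9
b_96 = 8·9 + 3·3 = 4
b_97 = 8·4 + 3·9 = 4
b_98 = 8·4 + 3·4 = 0
b_99 = 8·0 + 3·4 = 1
b_100 = 8·1 + 3·0 = 8
b_101 = 8·8 + 3·1 = 1
b_102 = 8·1 + 3·8 = 10
b_103 = 8·10 + 3·1 = 6
b_104 = 8·6 + 3·10 = 1
b_105 = 8·1 + 3·6 = 4
b_106 = 8·4 + 3·1 = 2
b_107 = 8·2 + 3·4 = 6
b_108 = 8·6 + 3·2 = 10
b_109 = 8·10 + 3·6 = 10
b_110 = 8·10 + 3·10 = 0
b_111 = 8·0 + 3·10 = 8
b_112 = 8·8 + 3·0 = 9
b_113 = 8·9 + 3·8 = 8
b_114 = 8·8 + 3·9 = 3
b_115 = 8·3 + 3·8 = 4
b_116 = 8·4 + 3·3 = 8
b_117 = 8·8 + 3·4 = 10
b_118 = 8·10 + 3·8 = 5
b_119 = 8·5 + 3·10 = 4
b_120 = 8·4 + 3·5 = 3
b_121 = 8·3 + 3·4 = 3
(b_120, b_121) = (3, 3) = (b_0, b_1), so the sequence has period 120.
287 ≡ 47 (mod 120), hence b_287 = b_47 = 5.

5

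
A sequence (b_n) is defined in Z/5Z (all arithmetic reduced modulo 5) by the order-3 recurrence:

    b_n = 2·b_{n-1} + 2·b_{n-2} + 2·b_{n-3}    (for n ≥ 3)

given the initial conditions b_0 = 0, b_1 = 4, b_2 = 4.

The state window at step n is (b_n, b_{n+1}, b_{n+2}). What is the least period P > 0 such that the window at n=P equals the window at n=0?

n=0: window = (0, 4, 4)
n=1: window = (4, 4, 1)
n=2: window = (4, 1, 3)
n=3: window = (1, 3, 1)
n=4: window = (3, 1, 0)
n=5: window = (1, 0, 3)
n=6: window = (0, 3, 3)
n=7: window = (3, 3, 2)
n=8: window = (3, 2, 1)
n=9: window = (2, 1, 2)
n=10: window = (1, 2, 0)
n=11: window = (2, 0, 1)
n=12: window = (0, 1, 1)
n=13: window = (1, 1, 4)
n=14: window = (1, 4, 2)
n=15: window = (4, 2, 4)
n=16: window = (2, 4, 0)
n=17: window = (4, 0, 2)
n=18: window = (0, 2, 2)
n=19: window = (2, 2, 3)
n=20: window = (2, 3, 4)
n=21: window = (3, 4, 3)
n=22: window = (4, 3, 0)
n=23: window = (3, 0, 4)
n=24: window = (0, 4, 4)
window at n=24 equals window at n=0 → period = 24

24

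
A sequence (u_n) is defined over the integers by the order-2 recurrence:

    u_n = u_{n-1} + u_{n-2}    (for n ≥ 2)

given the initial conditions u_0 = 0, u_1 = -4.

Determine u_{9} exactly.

u_2 = 1·-4 + 1·0 = -4
u_3 = 1·-4 + 1·-4 = -8
u_4 = 1·-8 + 1·-4 = -12
u_5 = 1·-12 + 1·-8 = -20
u_6 = 1·-20 + 1·-12 = -32
u_7 = 1·-32 + 1·-20 = -52
u_8 = 1·-52 + 1·-32 = -84
u_9 = 1·-84 + 1·-52 = -136

-136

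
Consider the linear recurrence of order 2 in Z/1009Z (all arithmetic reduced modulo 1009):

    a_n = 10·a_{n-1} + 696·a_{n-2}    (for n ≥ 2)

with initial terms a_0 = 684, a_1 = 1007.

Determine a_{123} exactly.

619

a_2 = 10·1007 + 696·684 = 805
a_3 = 10·805 + 696·1007 = 604
a_4 = 10·604 + 696·805 = 271
a_5 = 10·271 + 696·604 = 323
a_6 = 10·323 + 696·271 = 136
a_7 = 10·136 + 696·323 = 152
a_8 = 10·152 + 696·136 = 321
a_9 = 10·321 + 696·152 = 30
a_10 = 10·30 + 696·321 = 727
a_11 = 10·727 + 696·30 = 907
a_12 = 10·907 + 696·727 = 472
a_13 = 10·472 + 696·907 = 322
a_14 = 10·322 + 696·472 = 780
a_15 = 10·780 + 696·322 = 851
a_16 = 10·851 + 696·780 = 476
a_17 = 10·476 + 696·851 = 737
a_18 = 10·737 + 696·476 = 651
a_19 = 10·651 + 696·737 = 836
a_20 = 10·836 + 696·651 = 343
a_21 = 10·343 + 696·836 = 66
a_22 = 10·66 + 696·343 = 255
a_23 = 10·255 + 696·66 = 54
a_24 = 10·54 + 696·255 = 436
a_25 = 10·436 + 696·54 = 575
a_26 = 10·575 + 696·436 = 452
a_27 = 10·452 + 696·575 = 111
a_28 = 10·111 + 696·452 = 894
a_29 = 10·894 + 696·111 = 431
a_30 = 10·431 + 696·894 = 954
a_31 = 10·954 + 696·431 = 762
a_32 = 10·762 + 696·954 = 619
a_33 = 10·619 + 696·762 = 763
a_34 = 10·763 + 696·619 = 548
a_35 = 10·548 + 696·763 = 749
a_36 = 10·749 + 696·548 = 433
a_37 = 10·433 + 696·749 = 954
a_38 = 10·954 + 696·433 = 136
a_39 = 10·136 + 696·954 = 413
a_40 = 10·413 + 696·136 = 913
a_41 = 10·913 + 696·413 = 941
a_42 = 10·941 + 696·913 = 107
a_43 = 10·107 + 696·941 = 156
a_44 = 10·156 + 696·107 = 357
a_45 = 10·357 + 696·156 = 147
a_46 = 10·147 + 696·357 = 719
a_47 = 10·719 + 696·147 = 530
a_48 = 10·530 + 696·719 = 215
a_49 = 10·215 + 696·530 = 727
a_50 = 10·727 + 696·215 = 515
a_51 = 10·515 + 696·727 = 588
a_52 = 10·588 + 696·515 = 71
a_53 = 10·71 + 696·588 = 304
a_54 = 10·304 + 696·71 = 997
a_55 = 10·997 + 696·304 = 583
a_56 = 10·583 + 696·997 = 505
a_57 = 10·505 + 696·583 = 155
a_58 = 10·155 + 696·505 = 889
a_59 = 10·889 + 696·155 = 735
a_60 = 10·735 + 696·889 = 514
a_61 = 10·514 + 696·735 = 92
a_62 = 10·92 + 696·514 = 469
a_63 = 10·469 + 696·92 = 110
a_64 = 10·110 + 696·469 = 608
a_65 = 10·608 + 696·110 = 911
a_66 = 10·911 + 696·608 = 426
a_67 = 10·426 + 696·911 = 628
a_68 = 10·628 + 696·426 = 76
a_69 = 10·76 + 696·628 = 951
a_70 = 10·951 + 696·76 = 857
a_71 = 10·857 + 696·951 = 490
a_72 = 10·490 + 696·857 = 8
a_73 = 10·8 + 696·490 = 78
a_74 = 10·78 + 696·8 = 294
a_75 = 10·294 + 696·78 = 724
a_76 = 10·724 + 696·294 = 983
a_77 = 10·983 + 696·724 = 153
a_78 = 10·153 + 696·983 = 587
a_79 = 10·587 + 696·153 = 359
a_80 = 10·359 + 696·587 = 470
a_81 = 10·470 + 696·359 = 296
a_82 = 10·296 + 696·470 = 137
a_83 = 10·137 + 696·296 = 541
a_84 = 10·541 + 696·137 = 871
a_85 = 10·871 + 696·541 = 817
a_86 = 10·817 + 696·871 = 914
a_87 = 10·914 + 696·817 = 624
a_88 = 10·624 + 696·914 = 660
a_89 = 10·660 + 696·624 = 980
a_90 = 10·980 + 696·660 = 984
a_91 = 10·984 + 696·980 = 755
a_92 = 10·755 + 696·984 = 240
a_93 = 10·240 + 696·755 = 173
a_94 = 10·173 + 696·240 = 267
a_95 = 10·267 + 696·173 = 989
a_96 = 10·989 + 696·267 = 985
a_97 = 10·985 + 696·989 = 975
a_98 = 10·975 + 696·985 = 109
a_99 = 10·109 + 696·975 = 633
a_100 = 10·633 + 696·109 = 465
a_101 = 10·465 + 696·633 = 249
a_102 = 10·249 + 696·465 = 223
a_103 = 10·223 + 696·249 = 977
a_104 = 10·977 + 696·223 = 511
a_105 = 10·511 + 696·977 = 1000
a_106 = 10·1000 + 696·511 = 398
a_107 = 10·398 + 696·1000 = 743
a_108 = 10·743 + 696·398 = 909
a_109 = 10·909 + 696·743 = 529
a_110 = 10·529 + 696·909 = 266
a_111 = 10·266 + 696·529 = 541
a_112 = 10·541 + 696·266 = 854
a_113 = 10·854 + 696·541 = 647
a_114 = 10·647 + 696·854 = 499
a_115 = 10·499 + 696·647 = 243
a_116 = 10·243 + 696·499 = 620
a_117 = 10·620 + 696·243 = 771
a_118 = 10·771 + 696·620 = 315
a_119 = 10·315 + 696·771 = 960
a_120 = 10·960 + 696·315 = 806
a_121 = 10·806 + 696·960 = 190
a_122 = 10·190 + 696·806 = 863
a_123 = 10·863 + 696·190 = 619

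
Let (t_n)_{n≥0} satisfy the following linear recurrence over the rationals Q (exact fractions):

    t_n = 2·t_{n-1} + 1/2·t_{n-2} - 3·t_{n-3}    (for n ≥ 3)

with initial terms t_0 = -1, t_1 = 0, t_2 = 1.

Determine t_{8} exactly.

t_3 = 2·1 + 1/2·0 + -3·-1 = 5
t_4 = 2·5 + 1/2·1 + -3·0 = 21/2
t_5 = 2·21/2 + 1/2·5 + -3·1 = 41/2
t_6 = 2·41/2 + 1/2·21/2 + -3·5 = 125/4
t_7 = 2·125/4 + 1/2·41/2 + -3·21/2 = 165/4
t_8 = 2·165/4 + 1/2·125/4 + -3·41/2 = 293/8

293/8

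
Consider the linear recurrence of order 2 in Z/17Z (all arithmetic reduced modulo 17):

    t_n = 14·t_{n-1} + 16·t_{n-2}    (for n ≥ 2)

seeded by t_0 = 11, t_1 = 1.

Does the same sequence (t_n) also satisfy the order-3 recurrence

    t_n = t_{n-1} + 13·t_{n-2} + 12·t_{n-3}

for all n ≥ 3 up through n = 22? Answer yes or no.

Terms t_0..t_22: 11, 1, 3, 7, 10, 14, 16, 6, 0, 11, 1, 3, 7, 10, 14, 16, 6, 0, 11, 1, 3, 7, 10
n=3: candidate gives 12, actual t_3 = 7 ✗

no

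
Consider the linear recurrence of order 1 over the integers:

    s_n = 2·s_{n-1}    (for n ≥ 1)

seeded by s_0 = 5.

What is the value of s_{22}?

s_1 = 2·5 = 10
s_2 = 2·10 = 20
s_3 = 2·20 = 40
s_4 = 2·40 = 80
s_5 = 2·80 = 160
s_6 = 2·160 = 320
s_7 = 2·320 = 640
s_8 = 2·640 = 1280
s_9 = 2·1280 = 2560
s_10 = 2·2560 = 5120
s_11 = 2·5120 = 10240
s_12 = 2·10240 = 20480
s_13 = 2·20480 = 40960
s_14 = 2·40960 = 81920
s_15 = 2·81920 = 163840
s_16 = 2·163840 = 327680
s_17 = 2·327680 = 655360
s_18 = 2·655360 = 1310720
s_19 = 2·1310720 = 2621440
s_20 = 2·2621440 = 5242880
s_21 = 2·5242880 = 10485760
s_22 = 2·10485760 = 20971520

20971520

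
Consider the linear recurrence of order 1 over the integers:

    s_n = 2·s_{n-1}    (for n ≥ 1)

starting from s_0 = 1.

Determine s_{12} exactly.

4096

s_1 = 2·1 = 2
s_2 = 2·2 = 4
s_3 = 2·4 = 8
s_4 = 2·8 = 16
s_5 = 2·16 = 32
s_6 = 2·32 = 64
s_7 = 2·64 = 128
s_8 = 2·128 = 256
s_9 = 2·256 = 512
s_10 = 2·512 = 1024
s_11 = 2·1024 = 2048
s_12 = 2·2048 = 4096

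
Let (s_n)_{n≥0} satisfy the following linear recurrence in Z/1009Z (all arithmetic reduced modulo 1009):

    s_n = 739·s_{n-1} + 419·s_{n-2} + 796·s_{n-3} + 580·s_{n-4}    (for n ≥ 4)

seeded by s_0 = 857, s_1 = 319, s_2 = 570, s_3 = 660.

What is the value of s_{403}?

s_4 = 739·660 + 419·570 + 796·319 + 580·857 = 378
s_5 = 739·378 + 419·660 + 796·570 + 580·319 = 975
s_6 = 739·975 + 419·378 + 796·660 + 580·570 = 396
s_7 = 739·396 + 419·975 + 796·378 + 580·660 = 509
s_8 = 739·509 + 419·396 + 796·975 + 580·378 = 708
s_9 = 739·708 + 419·509 + 796·396 + 580·975 = 781
Continuing the recurrence:
  s_10 = 200;  s_11 = 938;  s_12 = 161;  s_13 = 155;  s_14 = 337;  s_15 = 391
  s_16 = 143;  s_17 = 60;  s_18 = 508;  s_19 = 554;  s_20 = 244;  s_21 = 14
  s_22 = 646;  s_23 = 903;  s_24 = 935;  s_25 = 465;  s_26 = 560;  s_27 = 944
  s_28 = 244;  s_29 = 801;  s_30 = 613;  s_31 = 726;  s_32 = 455;  s_33 = 765
  s_34 = 350;  s_35 = 295;  s_36 = 461;  s_37 = 0;  s_38 = 354;  s_39 = 534
  s_40 = 105;  s_41 = 932;  s_42 = 977;  s_43 = 383;  s_44 = 843;  s_45 = 968
  s_46 = 799;  s_47 = 373;  s_48 = 219;  s_49 = 54;  s_50 = 39;  s_51 = 169
  s_52 = 464;  s_53 = 832;  s_54 = 795;  s_55 = 967;  s_56 = 461;  s_57 = 636
  s_58 = 102;  s_59 = 356;  s_60 = 837;  s_61 = 925;  s_62 = 538;  s_63 = 102
  s_64 = 988;  s_65 = 120;  s_66 = 901;  s_67 = 804;  s_68 = 610;  s_69 = 422
  s_70 = 586;  s_71 = 829;  s_72 = 71;  s_73 = 127;  s_74 = 349;  s_75 = 900
  s_76 = 98;  s_77 = 849;  s_78 = 136;  s_79 = 829;  s_80 = 758;  s_81 = 743
  s_82 = 124;  s_83 = 884;  s_84 = 820;  s_85 = 592;  s_86 = 774;  s_87 = 771
  s_88 = 491;  s_89 = 692;  s_90 = 886;  s_91 = 824;  s_92 = 591;  s_93 = 782
  s_94 = 518;  s_95 = 20;  s_96 = 400;  s_97 = 437;  s_98 = 712;  s_99 = 1
  s_100 = 80;  s_101 = 912;  s_102 = 245;  s_103 = 854;  s_104 = 685;  s_105 = 864
  s_106 = 816;  s_107 = 737;  s_108 = 5;  s_109 = 104;  s_110 = 731;  s_111 = 171
  s_112 = 725;  s_113 = 478;  s_114 = 259;  s_115 = 441;  s_116 = 392;  s_117 = 330
  s_118 = 265;  s_119 = 880;  s_120 = 235;  s_121 = 301;  s_122 = 608;  s_123 = 542
  s_124 = 997;  s_125 = 966;  s_126 = 607;  s_127 = 812;  s_128 = 968;  s_129 = 312
  s_130 = 1001;  s_131 = 118;  s_132 = 677;  s_133 = 884;  s_134 = 74;  s_135 = 207
  s_136 = 891;  s_137 = 61;  s_138 = 520;  s_139 = 83;  s_140 = 20;  s_141 = 411
  s_142 = 720;  s_143 = 500;  s_144 = 936;  s_145 = 431;  s_146 = 685;  s_147 = 506
  s_148 = 108;  s_149 = 373;  s_150 = 985;  s_151 = 382;  s_152 = 156;  s_153 = 366
  s_154 = 410;  s_155 = 934;  s_156 = 744;  s_157 = 608;  s_158 = 778;  s_159 = 124
  s_160 = 217;  s_161 = 690;  s_162 = 517;  s_163 = 662;  s_164 = 629;  s_165 = 81
  s_166 = 971;  s_167 = 563;  s_168 = 33;  s_169 = 550;  s_170 = 843;  s_171 = 480
  s_172 = 491;  s_173 = 137;  s_174 = 489;  s_175 = 308;  s_176 = 973;  s_177 = 58
  s_178 = 607;  s_179 = 306;  s_180 = 246;  s_181 = 449;  s_182 = 332;  s_183 = 584
  s_184 = 219;  s_185 = 931;  s_186 = 378;  s_187 = 936;  s_188 = 864;  s_189 = 862
  s_190 = 825;  s_191 = 848;  s_192 = 359;  s_193 = 424;  s_194 = 847;  s_195 = 90
  s_196 = 505;  s_197 = 166;  s_198 = 168;  s_199 = 108;  s_200 = 110;  s_201 = 373
  s_202 = 645;  s_203 = 158;  s_204 = 56;  s_205 = 885;  s_206 = 853;  s_207 = 255
  s_208 = 353;  s_209 = 86;  s_210 = 72;  s_211 = 513;  s_212 = 387;  s_213 = 714
  s_214 = 746;  s_215 = 65;  s_216 = 126;  s_217 = 223;  s_218 = 756;  s_219 = 70
  s_220 = 565;  s_221 = 478;  s_222 = 511;  s_223 = 729;  s_224 = 1005;  s_225 = 698
  s_226 = 408;  s_227 = 574;  s_228 = 184;  s_229 = 226;  s_230 = 293;  s_231 = 558
  s_232 = 419;  s_233 = 660;  s_234 = 15;  s_235 = 365;  s_236 = 85;  s_237 = 45
  s_238 = 834;  s_239 = 387;  s_240 = 133;  s_241 = 935;  s_242 = 748;  s_243 = 498
  s_244 = 433;  s_245 = 498;  s_246 = 394;  s_247 = 229;  s_248 = 108;  s_249 = 288
  s_250 = 930;  s_251 = 577;  s_252 = 79;  s_253 = 700;  s_254 = 278;  s_255 = 294
  s_256 = 416;  s_257 = 466;  s_258 = 797;  s_259 = 427;  s_260 = 462;  s_261 = 315
  s_262 = 562;  s_263 = 347;  s_264 = 602;  s_265 = 442;  s_266 = 518;  s_267 = 319
  s_268 = 488;  s_269 = 613;  s_270 = 34;  s_271 = 818;  s_272 = 343;  s_273 = 93
  s_274 = 417;  s_275 = 842;  s_276 = 389;  s_277 = 997;  s_278 = 711;  s_279 = 651
  s_280 = 192;  s_281 = 977;  s_282 = 574;  s_283 = 802;  s_284 = 882;  s_285 = 463
  s_286 = 15;  s_287 = 74;  s_288 = 691;  s_289 = 809;  s_290 = 470;  s_291 = 854
  s_292 = 76;  s_293 = 116;  s_294 = 412;  s_295 = 788;  s_296 = 429;  s_297 = 138
  s_298 = 708;  s_299 = 255;  s_300 = 241;  s_301 = 272;  s_302 = 444;  s_303 = 854
  s_304 = 976;  s_305 = 90;  s_306 = 158;  s_307 = 971;  s_308 = 819;  s_309 = 447
  s_310 = 334;  s_311 = 517;  s_312 = 781;  s_313 = 143;  s_314 = 916;  s_315 = 590
  s_316 = 256;  s_317 = 337;  s_318 = 122;  s_319 = 407;  s_320 = 774;  s_321 = 866
  s_322 = 898;  s_323 = 891;  s_324 = 590;  s_325 = 355;  s_326 = 115;  s_327 = 269
  s_328 = 989;  s_329 = 852;  s_330 = 26;  s_331 = 703;  s_332 = 329;  s_333 = 157
  s_334 = 153;  s_335 = 914;  s_336 = 940;  s_337 = 972;  s_338 = 253;  s_339 = 900
  s_340 = 380;  s_341 = 378;  s_342 = 92;  s_343 = 481;  s_344 = 132;  s_345 = 285
  s_346 = 904;  s_347 = 74;  s_348 = 312;  s_349 = 234;  s_350 = 976;  s_351 = 682
  s_352 = 754;  s_353 = 929;  s_354 = 581;  s_355 = 172;  s_356 = 554;  s_357 = 549
  s_358 = 820;  s_359 = 479;  s_360 = 907;  s_361 = 689;  s_362 = 518;  s_363 = 381
  s_364 = 74;  s_365 = 120;  s_366 = 958;  s_367 = 874;  s_368 = 153;  s_369 = 750
  s_370 = 24;  s_371 = 126;  s_372 = 881;  s_373 = 634;  s_374 = 394;  s_375 = 297
  s_376 = 730;  s_377 = 260;  s_378 = 356;  s_379 = 329;  s_380 = 538;  s_381 = 969
  s_382 = 304;  s_383 = 593;  s_384 = 261;  s_385 = 244;  s_386 = 662;  s_387 = 962
  s_388 = 2;  s_389 = 461;  s_390 = 936;  s_391 = 536;  s_392 = 90;  s_393 = 911
  s_394 = 490;  s_395 = 295;  s_396 = 970;  s_397 = 168;  s_398 = 242;  s_399 = 821
  s_400 = 926;  s_401 = 631
s_402 = 739·631 + 419·926 + 796·821 + 580·242 = 482
s_403 = 739·482 + 419·631 + 796·926 + 580·821 = 510

510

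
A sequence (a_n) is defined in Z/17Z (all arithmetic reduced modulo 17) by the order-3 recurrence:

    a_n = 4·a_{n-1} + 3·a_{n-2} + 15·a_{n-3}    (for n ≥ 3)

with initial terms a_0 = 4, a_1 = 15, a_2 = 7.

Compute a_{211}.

a_3 = 4·7 + 3·15 + 15·4 = 14
a_4 = 4·14 + 3·7 + 15·15 = 13
a_5 = 4·13 + 3·14 + 15·7 = 12
a_6 = 4·12 + 3·13 + 15·14 = 8
a_7 = 4·8 + 3·12 + 15·13 = 8
a_8 = 4·8 + 3·8 + 15·12 = 15
a_9 = 4·15 + 3·8 + 15·8 = 0
a_10 = 4·0 + 3·15 + 15·8 = 12
a_11 = 4·12 + 3·0 + 15·15 = 1
a_12 = 4·1 + 3·12 + 15·0 = 6
a_13 = 4·6 + 3·1 + 15·12 = 3
a_14 = 4·3 + 3·6 + 15·1 = 11
a_15 = 4·11 + 3·3 + 15·6 = 7
a_16 = 4·7 + 3·11 + 15·3 = 4
a_17 = 4·4 + 3·7 + 15·11 = 15
a_18 = 4·15 + 3·4 + 15·7 = 7
(a_16, a_17, a_18) = (4, 15, 7) = (a_0, a_1, a_2), so the sequence has period 16.
211 ≡ 3 (mod 16), hence a_211 = a_3 = 14.

14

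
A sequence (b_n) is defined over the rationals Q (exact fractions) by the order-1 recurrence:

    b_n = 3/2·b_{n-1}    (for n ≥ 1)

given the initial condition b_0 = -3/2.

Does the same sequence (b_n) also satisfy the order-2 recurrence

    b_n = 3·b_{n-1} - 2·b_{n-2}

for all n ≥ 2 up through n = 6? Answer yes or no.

no

Terms b_0..b_6: -3/2, -9/4, -27/8, -81/16, -243/32, -729/64, -2187/128
n=2: candidate gives -15/4, actual b_2 = -27/8 ✗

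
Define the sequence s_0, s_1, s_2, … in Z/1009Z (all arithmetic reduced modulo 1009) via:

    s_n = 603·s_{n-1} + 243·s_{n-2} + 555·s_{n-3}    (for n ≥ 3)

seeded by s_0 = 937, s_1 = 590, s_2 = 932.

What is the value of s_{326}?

s_3 = 603·932 + 243·590 + 555·937 = 475
s_4 = 603·475 + 243·932 + 555·590 = 863
s_5 = 603·863 + 243·475 + 555·932 = 796
s_6 = 603·796 + 243·863 + 555·475 = 826
s_7 = 603·826 + 243·796 + 555·863 = 31
s_8 = 603·31 + 243·826 + 555·796 = 296
Continuing the recurrence:
  s_9 = 709;  s_10 = 52;  s_11 = 647;  s_12 = 171;  s_13 = 620;  s_14 = 595
  s_15 = 968;  s_16 = 831;  s_17 = 29;  s_18 = 919;  s_19 = 292;  s_20 = 789
  s_21 = 345;  s_22 = 818;  s_23 = 939;  s_24 = 943;  s_25 = 645;  s_26 = 68
  s_27 = 678;  s_28 = 349;  s_29 = 260;  s_30 = 369;  s_31 = 107;  s_32 = 833
  s_33 = 561;  s_34 = 741;  s_35 = 137;  s_36 = 917;  s_37 = 605;  s_38 = 768
  s_39 = 73;  s_40 = 369;  s_41 = 546;  s_42 = 325;  s_43 = 696;  s_44 = 547
  s_45 = 287;  s_46 = 88;  s_47 = 592;  s_48 = 857;  s_49 = 140;  s_50 = 696
  s_51 = 54;  s_52 = 906;  s_53 = 287;  s_54 = 418;  s_55 = 272;  s_56 = 86
  s_57 = 830;  s_58 = 354;  s_59 = 760;  s_60 = 997;  s_61 = 584;  s_62 = 160
  s_63 = 671;  s_64 = 773;  s_65 = 573;  s_66 = 690;  s_67 = 549;  s_68 = 451
  s_69 = 281;  s_70 = 529;  s_71 = 896;  s_72 = 437;  s_73 = 931;  s_74 = 478
  s_75 = 252;  s_76 = 822;  s_77 = 866;  s_78 = 118;  s_79 = 223;  s_80 = 31
  s_81 = 139;  s_82 = 198;  s_83 = 864;  s_84 = 491;  s_85 = 425;  s_86 = 485
  s_87 = 277;  s_88 = 117;  s_89 = 410;  s_90 = 571;  s_91 = 342;  s_92 = 426
  s_93 = 30;  s_94 = 646;  s_95 = 615;  s_96 = 622;  s_97 = 166;  s_98 = 286
  s_99 = 29;  s_100 = 522;  s_101 = 259;  s_102 = 454;  s_103 = 829;  s_104 = 231
  s_105 = 427;  s_106 = 815;  s_107 = 967;  s_108 = 50;  s_109 = 57;  s_110 = 4
  s_111 = 626;  s_112 = 431;  s_113 = 541;  s_114 = 447;  s_115 = 503;  s_116 = 840
  s_117 = 13;  s_118 = 750;  s_119 = 392;  s_120 = 43;  s_121 = 647;  s_122 = 642
  s_123 = 145;  s_124 = 153;  s_125 = 493;  s_126 = 234;  s_127 = 738;  s_128 = 579
  s_129 = 473;  s_130 = 54;  s_131 = 670;  s_132 = 590;  s_133 = 663;  s_134 = 855
  s_135 = 169;  s_136 = 598;  s_137 = 374;  s_138 = 491;  s_139 = 437;  s_140 = 129
  s_141 = 415;  s_142 = 456;  s_143 = 421;  s_144 = 695;  s_145 = 565;  s_146 = 611
  s_147 = 506;  s_148 = 326;  s_149 = 773;  s_150 = 805;  s_151 = 570;  s_152 = 709
  s_153 = 785;  s_154 = 415;  s_155 = 52;  s_156 = 818;  s_157 = 654;  s_158 = 452
  s_159 = 575;  s_160 = 223;  s_161 = 374;  s_162 = 499;  s_163 = 954;  s_164 = 25
  s_165 = 171;  s_166 = 970;  s_167 = 632;  s_168 = 366;  s_169 = 488;  s_170 = 419
  s_171 = 250;  s_172 = 745;  s_173 = 915;  s_174 = 763;  s_175 = 135;  s_176 = 736
  s_177 = 50;  s_178 = 394;  s_179 = 344;  s_180 = 981;  s_181 = 840;  s_182 = 480
  s_183 = 763;  s_184 = 632;  s_185 = 480;  s_186 = 759;  s_187 = 833;  s_188 = 640
  s_189 = 584;  s_190 = 338;  s_191 = 680;  s_192 = 13;  s_193 = 456;  s_194 = 686
  s_195 = 947;  s_196 = 990;  s_197 = 48;  s_198 = 7;  s_199 = 295;  s_200 = 390
  s_201 = 977;  s_202 = 66;  s_203 = 258;  s_204 = 484;  s_205 = 693;  s_206 = 633
  s_207 = 419;  s_208 = 35;  s_209 = 7;  s_210 = 84;  s_211 = 139;  s_212 = 151
  s_213 = 929;  s_214 = 13;  s_215 = 565;  s_216 = 790;  s_217 = 345;  s_218 = 217
  s_219 = 313;  s_220 = 84;  s_221 = 950;  s_222 = 137;  s_223 = 877;  s_224 = 661
  s_225 = 600;  s_226 = 158;  s_227 = 511;  s_228 = 470;  s_229 = 863;  s_230 = 14
  s_231 = 735;  s_232 = 319;  s_233 = 357;  s_234 = 467;  s_235 = 537;  s_236 = 766
  s_237 = 987;  s_238 = 713;  s_239 = 145;  s_240 = 270;  s_241 = 468;  s_242 = 473
  s_243 = 906;  s_244 = 789;  s_245 = 899;  s_246 = 629;  s_247 = 405;  s_248 = 15
  s_249 = 487;  s_250 = 428;  s_251 = 321;  s_252 = 794;  s_253 = 242;  s_254 = 415
  s_255 = 34;  s_256 = 380;  s_257 = 560;  s_258 = 894;  s_259 = 160;  s_260 = 960
  s_261 = 1003;  s_262 = 627;  s_263 = 314;  s_264 = 358;  s_265 = 455;  s_266 = 859
  s_267 = 861;  s_268 = 706;  s_269 = 777;  s_270 = 981;  s_271 = 735;  s_272 = 905
  s_273 = 462;  s_274 = 344;  s_275 = 647;  s_276 = 636;  s_277 = 124;  s_278 = 158
  s_279 = 120;  s_280 = 981;  s_281 = 75;  s_282 = 85;  s_283 = 463;  s_284 = 427
  s_285 = 448;  s_286 = 245;  s_287 = 183;  s_288 = 798;  s_289 = 743;  s_290 = 884
  s_291 = 177;  s_292 = 365;  s_293 = 3;  s_294 = 56;  s_295 = 966;  s_296 = 443
  s_297 = 195;  s_298 = 578;  s_299 = 60;  s_300 = 321;  s_301 = 217;  s_302 = 1003
  s_303 = 243;  s_304 = 139;  s_305 = 294;  s_306 = 846;  s_307 = 857;  s_308 = 626
  s_309 = 854;  s_310 = 527;  s_311 = 957;  s_312 = 590;  s_313 = 958;  s_314 = 10
  s_315 = 225;  s_316 = 828;  s_317 = 523;  s_318 = 733;  s_319 = 457;  s_320 = 322
  s_321 = 687;  s_322 = 491;  s_323 = 0;  s_324 = 134
s_325 = 603·134 + 243·0 + 555·491 = 157
s_326 = 603·157 + 243·134 + 555·0 = 99

99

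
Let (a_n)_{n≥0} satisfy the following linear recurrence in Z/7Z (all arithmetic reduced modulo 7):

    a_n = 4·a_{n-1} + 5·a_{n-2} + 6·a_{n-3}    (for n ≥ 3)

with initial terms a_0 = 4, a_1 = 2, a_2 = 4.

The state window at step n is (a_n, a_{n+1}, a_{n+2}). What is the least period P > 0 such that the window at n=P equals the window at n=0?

n=0: window = (4, 2, 4)
n=1: window = (2, 4, 1)
n=2: window = (4, 1, 1)
n=3: window = (1, 1, 5)
n=4: window = (1, 5, 3)
n=5: window = (5, 3, 1)
n=6: window = (3, 1, 0)
n=7: window = (1, 0, 2)
n=8: window = (0, 2, 0)
n=9: window = (2, 0, 3)
n=10: window = (0, 3, 3)
n=11: window = (3, 3, 6)
n=12: window = (3, 6, 1)
n=13: window = (6, 1, 3)
n=14: window = (1, 3, 4)
n=15: window = (3, 4, 2)
n=16: window = (4, 2, 4)
window at n=16 equals window at n=0 → period = 16

16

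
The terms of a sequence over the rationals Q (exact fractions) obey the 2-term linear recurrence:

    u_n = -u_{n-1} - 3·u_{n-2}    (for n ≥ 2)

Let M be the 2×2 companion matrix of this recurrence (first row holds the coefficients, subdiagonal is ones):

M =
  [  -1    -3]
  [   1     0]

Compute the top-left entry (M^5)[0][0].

-16

(M^5)[0][0] is the top entry after applying M 5 times to the unit state (1, 0). Equivalently it is h_{6} for the auxiliary sequence (h_n) obeying the same recurrence with h_1 = 1 and h_i = 0 for 0 ≤ i < 1:
h_2 = -1·1 + -3·0 = -1
h_3 = -1·-1 + -3·1 = -2
h_4 = -1·-2 + -3·-1 = 5
h_5 = -1·5 + -3·-2 = 1
h_6 = -1·1 + -3·5 = -16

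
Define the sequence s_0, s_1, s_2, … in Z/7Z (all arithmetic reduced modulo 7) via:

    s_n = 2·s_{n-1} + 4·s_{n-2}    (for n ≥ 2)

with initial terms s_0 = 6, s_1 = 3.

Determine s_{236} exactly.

s_2 = 2·3 + 4·6 = 2
s_3 = 2·2 + 4·3 = 2
s_4 = 2·2 + 4·2 = 5
s_5 = 2·5 + 4·2 = 4
s_6 = 2·4 + 4·5 = 0
s_7 = 2·0 + 4·4 = 2
s_8 = 2·2 + 4·0 = 4
s_9 = 2·4 + 4·2 = 2
s_10 = 2·2 + 4·4 = 6
s_11 = 2·6 + 4·2 = 6
s_12 = 2·6 + 4·6 = 1
s_13 = 2·1 + 4·6 = 5
s_14 = 2·5 + 4·1 = 0
s_15 = 2·0 + 4·5 = 6
s_16 = 2·6 + 4·0 = 5
s_17 = 2·5 + 4·6 = 6
s_18 = 2·6 + 4·5 = 4
s_19 = 2·4 + 4·6 = 4
s_20 = 2·4 + 4·4 = 3
s_21 = 2·3 + 4·4 = 1
s_22 = 2·1 + 4·3 = 0
s_23 = 2·0 + 4·1 = 4
s_24 = 2·4 + 4·0 = 1
s_25 = 2·1 + 4·4 = 4
s_26 = 2·4 + 4·1 = 5
s_27 = 2·5 + 4·4 = 5
s_28 = 2·5 + 4·5 = 2
s_29 = 2·2 + 4·5 = 3
s_30 = 2·3 + 4·2 = 0
s_31 = 2·0 + 4·3 = 5
s_32 = 2·5 + 4·0 = 3
s_33 = 2·3 + 4·5 = 5
s_34 = 2·5 + 4·3 = 1
s_35 = 2·1 + 4·5 = 1
s_36 = 2·1 + 4·1 = 6
s_37 = 2·6 + 4·1 = 2
s_38 = 2·2 + 4·6 = 0
s_39 = 2·0 + 4·2 = 1
s_40 = 2·1 + 4·0 = 2
s_41 = 2·2 + 4·1 = 1
s_42 = 2·1 + 4·2 = 3
s_43 = 2·3 + 4·1 = 3
s_44 = 2·3 + 4·3 = 4
s_45 = 2·4 + 4·3 = 6
s_46 = 2·6 + 4·4 = 0
s_47 = 2·0 + 4·6 = 3
s_48 = 2·3 + 4·0 = 6
s_49 = 2·6 + 4·3 = 3
(s_48, s_49) = (6, 3) = (s_0, s_1), so the sequence has period 48.
236 ≡ 44 (mod 48), hence s_236 = s_44 = 4.

4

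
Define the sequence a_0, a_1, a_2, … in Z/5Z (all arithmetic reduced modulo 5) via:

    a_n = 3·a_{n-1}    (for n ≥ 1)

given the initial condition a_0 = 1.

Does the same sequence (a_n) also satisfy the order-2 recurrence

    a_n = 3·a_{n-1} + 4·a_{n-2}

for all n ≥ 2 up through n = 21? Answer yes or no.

no

Terms a_0..a_21: 1, 3, 4, 2, 1, 3, 4, 2, 1, 3, 4, 2, 1, 3, 4, 2, 1, 3, 4, 2, 1, 3
n=2: candidate gives 3, actual a_2 = 4 ✗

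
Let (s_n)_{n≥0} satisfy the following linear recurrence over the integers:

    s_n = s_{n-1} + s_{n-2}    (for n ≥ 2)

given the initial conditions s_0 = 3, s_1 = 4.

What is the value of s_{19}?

24476

s_2 = 1·4 + 1·3 = 7
s_3 = 1·7 + 1·4 = 11
s_4 = 1·11 + 1·7 = 18
s_5 = 1·18 + 1·11 = 29
s_6 = 1·29 + 1·18 = 47
s_7 = 1·47 + 1·29 = 76
s_8 = 1·76 + 1·47 = 123
s_9 = 1·123 + 1·76 = 199
s_10 = 1·199 + 1·123 = 322
s_11 = 1·322 + 1·199 = 521
s_12 = 1·521 + 1·322 = 843
s_13 = 1·843 + 1·521 = 1364
s_14 = 1·1364 + 1·843 = 2207
s_15 = 1·2207 + 1·1364 = 3571
s_16 = 1·3571 + 1·2207 = 5778
s_17 = 1·5778 + 1·3571 = 9349
s_18 = 1·9349 + 1·5778 = 15127
s_19 = 1·15127 + 1·9349 = 24476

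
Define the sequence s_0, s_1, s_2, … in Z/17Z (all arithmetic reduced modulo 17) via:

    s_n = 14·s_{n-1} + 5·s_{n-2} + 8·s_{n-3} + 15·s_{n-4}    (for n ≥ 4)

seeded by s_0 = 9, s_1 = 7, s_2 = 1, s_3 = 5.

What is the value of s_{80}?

s_4 = 14·5 + 5·1 + 8·7 + 15·9 = 11
s_5 = 14·11 + 5·5 + 8·1 + 15·7 = 3
s_6 = 14·3 + 5·11 + 8·5 + 15·1 = 16
s_7 = 14·16 + 5·3 + 8·11 + 15·5 = 11
s_8 = 14·11 + 5·16 + 8·3 + 15·11 = 15
s_9 = 14·15 + 5·11 + 8·16 + 15·3 = 13
s_10 = 14·13 + 5·15 + 8·11 + 15·16 = 7
s_11 = 14·7 + 5·13 + 8·15 + 15·11 = 6
s_12 = 14·6 + 5·7 + 8·13 + 15·15 = 6
s_13 = 14·6 + 5·6 + 8·7 + 15·13 = 8
s_14 = 14·8 + 5·6 + 8·6 + 15·7 = 6
s_15 = 14·6 + 5·8 + 8·6 + 15·6 = 7
s_16 = 14·7 + 5·6 + 8·8 + 15·6 = 10
s_17 = 14·10 + 5·7 + 8·6 + 15·8 = 3
s_18 = 14·3 + 5·10 + 8·7 + 15·6 = 0
s_19 = 14·0 + 5·3 + 8·10 + 15·7 = 13
s_20 = 14·13 + 5·0 + 8·3 + 15·10 = 16
s_21 = 14·16 + 5·13 + 8·0 + 15·3 = 11
s_22 = 14·11 + 5·16 + 8·13 + 15·0 = 15
s_23 = 14·15 + 5·11 + 8·16 + 15·13 = 10
s_24 = 14·10 + 5·15 + 8·11 + 15·16 = 16
s_25 = 14·16 + 5·10 + 8·15 + 15·11 = 15
s_26 = 14·15 + 5·16 + 8·10 + 15·15 = 0
s_27 = 14·0 + 5·15 + 8·16 + 15·10 = 13
s_28 = 14·13 + 5·0 + 8·15 + 15·16 = 15
s_29 = 14·15 + 5·13 + 8·0 + 15·15 = 7
s_30 = 14·7 + 5·15 + 8·13 + 15·0 = 5
s_31 = 14·5 + 5·7 + 8·15 + 15·13 = 12
s_32 = 14·12 + 5·5 + 8·7 + 15·15 = 15
s_33 = 14·15 + 5·12 + 8·5 + 15·7 = 7
s_34 = 14·7 + 5·15 + 8·12 + 15·5 = 4
s_35 = 14·4 + 5·7 + 8·15 + 15·12 = 0
s_36 = 14·0 + 5·4 + 8·7 + 15·15 = 12
s_37 = 14·12 + 5·0 + 8·4 + 15·7 = 16
s_38 = 14·16 + 5·12 + 8·0 + 15·4 = 4
s_39 = 14·4 + 5·16 + 8·12 + 15·0 = 11
s_40 = 14·11 + 5·4 + 8·16 + 15·12 = 6
s_41 = 14·6 + 5·11 + 8·4 + 15·16 = 3
s_42 = 14·3 + 5·6 + 8·11 + 15·4 = 16
s_43 = 14·16 + 5·3 + 8·6 + 15·11 = 10
s_44 = 14·10 + 5·16 + 8·3 + 15·6 = 11
s_45 = 14·11 + 5·10 + 8·16 + 15·3 = 3
s_46 = 14·3 + 5·11 + 8·10 + 15·16 = 9
s_47 = 14·9 + 5·3 + 8·11 + 15·10 = 5
s_48 = 14·5 + 5·9 + 8·3 + 15·11 = 15
s_49 = 14·15 + 5·5 + 8·9 + 15·3 = 12
s_50 = 14·12 + 5·15 + 8·5 + 15·9 = 10
s_51 = 14·10 + 5·12 + 8·15 + 15·5 = 4
s_52 = 14·4 + 5·10 + 8·12 + 15·15 = 2
s_53 = 14·2 + 5·4 + 8·10 + 15·12 = 2
s_54 = 14·2 + 5·2 + 8·4 + 15·10 = 16
s_55 = 14·16 + 5·2 + 8·2 + 15·4 = 4
s_56 = 14·4 + 5·16 + 8·2 + 15·2 = 12
s_57 = 14·12 + 5·4 + 8·16 + 15·2 = 6
s_58 = 14·6 + 5·12 + 8·4 + 15·16 = 8
s_59 = 14·8 + 5·6 + 8·12 + 15·4 = 9
s_60 = 14·9 + 5·8 + 8·6 + 15·12 = 3
s_61 = 14·3 + 5·9 + 8·8 + 15·6 = 3
s_62 = 14·3 + 5·3 + 8·9 + 15·8 = 11
s_63 = 14·11 + 5·3 + 8·3 + 15·9 = 5
s_64 = 14·5 + 5·11 + 8·3 + 15·3 = 7
s_65 = 14·7 + 5·5 + 8·11 + 15·3 = 1
s_66 = 14·1 + 5·7 + 8·5 + 15·11 = 16
s_67 = 14·16 + 5·1 + 8·7 + 15·5 = 3
s_68 = 14·3 + 5·16 + 8·1 + 15·7 = 14
s_69 = 14·14 + 5·3 + 8·16 + 15·1 = 14
s_70 = 14·14 + 5·14 + 8·3 + 15·16 = 3
s_71 = 14·3 + 5·14 + 8·14 + 15·3 = 14
s_72 = 14·14 + 5·3 + 8·14 + 15·14 = 6
s_73 = 14·6 + 5·14 + 8·3 + 15·14 = 14
s_74 = 14·14 + 5·6 + 8·14 + 15·3 = 9
s_75 = 14·9 + 5·14 + 8·6 + 15·14 = 12
s_76 = 14·12 + 5·9 + 8·14 + 15·6 = 7
s_77 = 14·7 + 5·12 + 8·9 + 15·14 = 15
s_78 = 14·15 + 5·7 + 8·12 + 15·9 = 0
s_79 = 14·0 + 5·15 + 8·7 + 15·12 = 5
s_80 = 14·5 + 5·0 + 8·15 + 15·7 = 6

6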